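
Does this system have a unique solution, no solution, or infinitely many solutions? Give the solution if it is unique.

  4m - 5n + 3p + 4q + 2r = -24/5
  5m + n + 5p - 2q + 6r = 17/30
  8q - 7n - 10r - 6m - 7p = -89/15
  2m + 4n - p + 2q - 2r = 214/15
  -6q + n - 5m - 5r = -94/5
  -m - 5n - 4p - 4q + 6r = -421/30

m = -1/2, n = 3, p = -2/3, q = 14/5, r = 3/2

Row-reduce the augmented matrix:
R1 ← R1 / (4).
R2 ← R2 − 5·R1.
R3 ← R3 + 6·R1.
R4 ← R4 − 2·R1.
R5 ← R5 + 5·R1.
R6 ← R6 + 1·R1.
R2 ← R2 / (29/4).
R1 ← R1 + 5/4·R2.
R3 ← R3 + 29/2·R2.
R4 ← R4 − 13/2·R2.
R5 ← R5 + 21/4·R2.
R6 ← R6 + 25/4·R2.
Swap R3 and R4.
R3 ← R3 / (-105/29).
R1 ← R1 − 28/29·R3.
R2 ← R2 − 5/29·R3.
R5 ← R5 − 135/29·R3.
R6 ← R6 + 63/29·R3.
Swap R4 and R5.
R4 ← R4 / (2).
R1 ← R1 − 22/15·R4.
R2 ← R2 + 2/3·R4.
R3 ← R3 + 26/15·R4.
R6 ← R6 + 64/5·R4.
Swap R5 and R6.
R5 ← R5 / (-1298/35).
R1 ← R1 − 183/35·R5.
R2 ← R2 + 17/7·R5.
R3 ← R3 + 179/35·R5.
R4 ← R4 + 55/14·R5.
R6 reduces to 0 = 0, so the extra equation is consistent.
Reading off the reduced rows gives m = -1/2, n = 3, p = -2/3, q = 14/5, r = 3/2.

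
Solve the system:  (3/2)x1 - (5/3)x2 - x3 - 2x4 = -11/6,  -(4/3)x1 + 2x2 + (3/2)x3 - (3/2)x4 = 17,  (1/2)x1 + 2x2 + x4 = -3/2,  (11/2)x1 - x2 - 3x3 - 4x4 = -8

Row-reduce:
R1 ← R1 / (3/2).
R2 ← R2 + 4/3·R1.
R3 ← R3 − 1/2·R1.
R4 ← R4 − 11/2·R1.
R2 ← R2 / (14/27).
R1 ← R1 + 10/9·R2.
R3 ← R3 − 23/9·R2.
R4 ← R4 − 46/9·R2.
R3 ← R3 / (-75/28).
R1 ← R1 − 9/14·R3.
R2 ← R2 − 33/28·R3.
R4 ← R4 + 75/14·R3.
Row 4 reduces to 0 = 1/2, a contradiction. The system is inconsistent.

no solution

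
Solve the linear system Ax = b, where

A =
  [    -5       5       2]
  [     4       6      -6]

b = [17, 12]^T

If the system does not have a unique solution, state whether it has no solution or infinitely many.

infinitely many solutions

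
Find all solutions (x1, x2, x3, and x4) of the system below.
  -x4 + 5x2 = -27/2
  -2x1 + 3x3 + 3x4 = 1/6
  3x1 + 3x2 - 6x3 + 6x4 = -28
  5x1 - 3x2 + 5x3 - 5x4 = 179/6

Row-reduce the augmented matrix:
Swap R1 and R2.
R1 ← R1 / (-2).
R3 ← R3 − 3·R1.
R4 ← R4 − 5·R1.
R2 ← R2 / (5).
R3 ← R3 − 3·R2.
R4 ← R4 + 3·R2.
R3 ← R3 / (-3/2).
R1 ← R1 + 3/2·R3.
R4 ← R4 − 25/2·R3.
R4 ← R4 / (472/5).
R1 ← R1 + 63/5·R4.
R2 ← R2 + 1/5·R4.
R3 ← R3 + 37/5·R4.
Reading off the reduced rows gives x1 = 2/3, x2 = -3, x3 = 2, x4 = -3/2.

x1 = 2/3, x2 = -3, x3 = 2, x4 = -3/2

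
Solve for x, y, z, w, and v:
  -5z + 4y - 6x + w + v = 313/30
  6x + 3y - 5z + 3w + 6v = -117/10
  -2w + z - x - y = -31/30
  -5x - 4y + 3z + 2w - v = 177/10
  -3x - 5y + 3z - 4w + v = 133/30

Row-reduce the augmented matrix:
R1 ← R1 / (-6).
R2 ← R2 − 6·R1.
R3 ← R3 + 1·R1.
R4 ← R4 + 5·R1.
R5 ← R5 + 3·R1.
R2 ← R2 / (7).
R1 ← R1 + 2/3·R2.
R3 ← R3 + 5/3·R2.
R4 ← R4 + 22/3·R2.
R5 ← R5 + 7·R2.
R3 ← R3 / (-23/42).
R1 ← R1 + 5/42·R3.
R2 ← R2 + 10/7·R3.
R4 ← R4 + 139/42·R3.
R5 ← R5 + 9/2·R3.
R4 ← R4 / (292/23).
R1 ← R1 − 11/23·R4.
R2 ← R2 − 86/23·R4.
R3 ← R3 − 51/23·R4.
R5 ← R5 − 218/23·R4.
R5 ← R5 / (-158/73).
R1 ← R1 − 45/146·R5.
R2 ← R2 + 136/73·R5.
R3 ← R3 + 309/146·R5.
R4 ← R4 + 41/146·R5.
Reading off the reduced rows gives x = -5/3, y = -3, z = -5/2, w = 8/5, v = -5/3.

x = -5/3, y = -3, z = -5/2, w = 8/5, v = -5/3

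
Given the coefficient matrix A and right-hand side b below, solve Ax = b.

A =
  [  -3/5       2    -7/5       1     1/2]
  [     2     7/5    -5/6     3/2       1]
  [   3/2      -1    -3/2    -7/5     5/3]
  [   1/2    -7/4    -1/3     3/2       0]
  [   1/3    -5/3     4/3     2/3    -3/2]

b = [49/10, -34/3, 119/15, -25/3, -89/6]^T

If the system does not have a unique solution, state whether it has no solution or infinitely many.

x_1 = -6, x_2 = 0, x_3 = -2, x_4 = -4, x_5 = 5

Row-reduce the augmented matrix:
R1 ← R1 / (-3/5).
R2 ← R2 − 2·R1.
R3 ← R3 − 3/2·R1.
R4 ← R4 − 1/2·R1.
R5 ← R5 − 1/3·R1.
R2 ← R2 / (121/15).
R1 ← R1 + 10/3·R2.
R3 ← R3 − 4·R2.
R4 ← R4 + 1/12·R2.
R5 ← R5 + 5/9·R2.
R3 ← R3 / (-25/11).
R1 ← R1 − 2/33·R3.
R2 ← R2 + 15/22·R3.
R4 ← R4 + 137/88·R3.
R5 ← R5 − 35/198·R3.
R4 ← R4 / (6543/2000).
R1 ← R1 − 37/125·R4.
R2 ← R2 − 1087/1100·R4.
R3 ← R3 − 1569/2750·R4.
R5 ← R5 − 4799/3300·R4.
R5 ← R5 / (-405853/647757).
R1 ← R1 − 14515/39258·R5.
R2 ← R2 − 10360/215919·R5.
R3 ← R3 + 84715/143946·R5.
R4 ← R4 + 7775/39258·R5.
Reading off the reduced rows gives x_1 = -6, x_2 = 0, x_3 = -2, x_4 = -4, x_5 = 5.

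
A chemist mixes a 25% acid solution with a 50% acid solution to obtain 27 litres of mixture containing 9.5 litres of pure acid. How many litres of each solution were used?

litres of solution A: 16, litres of solution B: 11

Let a = litres of solution A, b = litres of solution B.
  a + b = 27
  (1/4)a + (1/2)b = 19/2
Row-reduce the augmented matrix:
R2 ← R2 − 1/4·R1.
R2 ← R2 / (1/4).
R1 ← R1 − 1·R2.
Reading off the reduced rows gives a = 16, b = 11.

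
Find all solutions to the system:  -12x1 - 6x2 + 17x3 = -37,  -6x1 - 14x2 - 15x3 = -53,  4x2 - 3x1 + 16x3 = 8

Row-reduce:
R1 ← R1 / (-12).
R2 ← R2 + 6·R1.
R3 ← R3 + 3·R1.
R2 ← R2 / (-11).
R1 ← R1 − 1/2·R2.
R3 ← R3 − 11/2·R2.
Rank is 2 with 3 unknowns, leaving x3 free.

infinitely many solutions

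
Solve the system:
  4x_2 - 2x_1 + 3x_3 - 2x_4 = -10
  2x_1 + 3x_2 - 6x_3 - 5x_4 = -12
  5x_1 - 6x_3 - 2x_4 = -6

Row-reduce:
R1 ← R1 / (-2).
R2 ← R2 − 2·R1.
R3 ← R3 − 5·R1.
R2 ← R2 / (7).
R1 ← R1 + 2·R2.
R3 ← R3 − 10·R2.
R3 ← R3 / (81/14).
R1 ← R1 + 33/14·R3.
R2 ← R2 + 3/7·R3.
Rank is 3 with 4 unknowns, leaving x_4 free.

infinitely many solutions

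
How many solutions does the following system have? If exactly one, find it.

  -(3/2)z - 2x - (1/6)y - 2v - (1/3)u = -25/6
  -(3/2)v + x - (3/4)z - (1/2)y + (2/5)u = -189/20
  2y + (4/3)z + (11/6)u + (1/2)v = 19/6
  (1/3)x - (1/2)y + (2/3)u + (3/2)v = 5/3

infinitely many solutions

Row-reduce:
R1 ← R1 / (-2).
R2 ← R2 − 1·R1.
R4 ← R4 − 1/3·R1.
R2 ← R2 / (-7/12).
R1 ← R1 − 1/12·R2.
R3 ← R3 − 2·R2.
R4 ← R4 + 19/36·R2.
R3 ← R3 / (-80/21).
R1 ← R1 − 15/28·R3.
R2 ← R2 − 18/7·R3.
R4 ← R4 − 31/28·R3.
R4 ← R4 / (3729/3200).
R1 ← R1 − 73/128·R4.
R2 ← R2 − 551/400·R4.
R3 ← R3 + 553/800·R4.
Rank is 4 with 5 unknowns, leaving v free.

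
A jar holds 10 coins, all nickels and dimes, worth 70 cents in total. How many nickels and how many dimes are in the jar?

Let n = nickels, d = dimes.
  n + d = 10
  5n + 10d = 70
Row-reduce the augmented matrix:
R2 ← R2 − 5·R1.
R2 ← R2 / (5).
R1 ← R1 − 1·R2.
Reading off the reduced rows gives n = 6, d = 4.

nickels: 6, dimes: 4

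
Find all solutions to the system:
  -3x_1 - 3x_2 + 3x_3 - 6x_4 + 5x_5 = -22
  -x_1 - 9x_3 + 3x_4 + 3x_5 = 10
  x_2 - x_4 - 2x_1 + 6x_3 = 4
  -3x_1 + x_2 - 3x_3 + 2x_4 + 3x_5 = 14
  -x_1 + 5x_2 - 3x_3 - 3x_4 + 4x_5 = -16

Row-reduce:
R1 ← R1 / (-3).
R2 ← R2 + 1·R1.
R3 ← R3 + 2·R1.
R4 ← R4 + 3·R1.
R5 ← R5 + 1·R1.
R1 ← R1 − 1·R2.
R3 ← R3 − 3·R2.
R4 ← R4 − 4·R2.
R5 ← R5 − 6·R2.
R3 ← R3 / (34).
R1 ← R1 − 9·R3.
R2 ← R2 + 10·R3.
R4 ← R4 − 34·R3.
R5 ← R5 − 56·R3.
Swap R4 and R5.
R4 ← R4 / (-191/17).
R1 ← R1 − 3/17·R4.
R2 ← R2 − 25/17·R4.
R3 ← R3 + 6/17·R4.
Rank is 4 with 5 unknowns, leaving x_5 free.

infinitely many solutions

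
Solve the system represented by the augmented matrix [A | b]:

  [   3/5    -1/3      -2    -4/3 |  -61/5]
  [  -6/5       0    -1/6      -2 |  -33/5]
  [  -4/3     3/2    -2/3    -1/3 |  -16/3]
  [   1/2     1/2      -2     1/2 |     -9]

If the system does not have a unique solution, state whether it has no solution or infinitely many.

Row-reduce the augmented matrix:
R1 ← R1 / (3/5).
R2 ← R2 + 6/5·R1.
R3 ← R3 + 4/3·R1.
R4 ← R4 − 1/2·R1.
R2 ← R2 / (-2/3).
R1 ← R1 + 5/9·R2.
R3 ← R3 − 41/54·R2.
R4 ← R4 − 7/9·R2.
R3 ← R3 / (-2129/216).
R1 ← R1 − 5/36·R3.
R2 ← R2 − 25/4·R3.
R4 ← R4 + 187/36·R3.
R4 ← R4 / (3001/4258).
R1 ← R1 − 3290/2129·R4.
R2 ← R2 − 3278/2129·R4.
R3 ← R3 − 1860/2129·R4.
Reading off the reduced rows gives x_1 = 3, x_2 = 2, x_3 = 6, x_4 = 1.

x_1 = 3, x_2 = 2, x_3 = 6, x_4 = 1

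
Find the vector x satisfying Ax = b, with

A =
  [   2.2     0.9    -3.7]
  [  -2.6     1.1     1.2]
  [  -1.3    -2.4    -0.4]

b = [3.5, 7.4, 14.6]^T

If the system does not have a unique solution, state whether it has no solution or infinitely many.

Row-reduce the augmented matrix:
R1 ← R1 / (11/5).
R2 ← R2 + 13/5·R1.
R3 ← R3 + 13/10·R1.
R2 ← R2 / (119/55).
R1 ← R1 − 9/22·R2.
R3 ← R3 + 411/220·R2.
R3 ← R3 / (-25351/4760).
R1 ← R1 + 515/476·R3.
R2 ← R2 + 349/238·R3.
Reading off the reduced rows gives x_1 = -6, x_2 = -2, x_3 = -5.

x_1 = -6, x_2 = -2, x_3 = -5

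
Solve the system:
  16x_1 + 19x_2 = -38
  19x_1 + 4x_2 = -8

Row-reduce the augmented matrix:
R1 ← R1 / (16).
R2 ← R2 − 19·R1.
R2 ← R2 / (-297/16).
R1 ← R1 − 19/16·R2.
Reading off the reduced rows gives x_1 = 0, x_2 = -2.

x_1 = 0, x_2 = -2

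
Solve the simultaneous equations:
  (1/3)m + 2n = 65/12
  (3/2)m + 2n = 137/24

m = 1/4, n = 8/3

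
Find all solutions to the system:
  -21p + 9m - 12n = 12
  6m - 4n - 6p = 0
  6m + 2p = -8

infinitely many solutions

Row-reduce:
R1 ← R1 / (9).
R2 ← R2 − 6·R1.
R3 ← R3 − 6·R1.
R2 ← R2 / (4).
R1 ← R1 + 4/3·R2.
R3 ← R3 − 8·R2.
Rank is 2 with 3 unknowns, leaving p free.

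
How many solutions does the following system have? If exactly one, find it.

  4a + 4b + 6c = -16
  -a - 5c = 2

infinitely many solutions

Row-reduce:
R1 ← R1 / (4).
R2 ← R2 + 1·R1.
R1 ← R1 − 1·R2.
Rank is 2 with 3 unknowns, leaving c free.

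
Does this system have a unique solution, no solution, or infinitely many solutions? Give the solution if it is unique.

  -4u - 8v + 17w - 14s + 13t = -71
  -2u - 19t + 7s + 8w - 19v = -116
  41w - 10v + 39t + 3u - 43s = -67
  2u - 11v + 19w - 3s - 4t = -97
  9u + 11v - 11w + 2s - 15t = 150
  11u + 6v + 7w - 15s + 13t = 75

u = 2, v = 5, w = -4, s = -6, t = -3

Row-reduce the augmented matrix:
R1 ← R1 / (-4).
R2 ← R2 + 2·R1.
R3 ← R3 − 3·R1.
R4 ← R4 − 2·R1.
R5 ← R5 − 9·R1.
R6 ← R6 − 11·R1.
R2 ← R2 / (-15).
R1 ← R1 − 2·R2.
R3 ← R3 + 16·R2.
R4 ← R4 + 15·R2.
R5 ← R5 + 7·R2.
R6 ← R6 + 16·R2.
R3 ← R3 / (3257/60).
R1 ← R1 + 259/60·R3.
R2 ← R2 − 1/30·R3.
R4 ← R4 − 28·R3.
R5 ← R5 − 1649/60·R3.
R6 ← R6 − 3257/60·R3.
R4 ← R4 / (36800/3257).
R1 ← R1 + 245/3257·R4.
R2 ← R2 + 2903/3257·R4.
R3 ← R3 + 4106/3257·R4.
R5 ← R5 + 4514/3257·R4.
R5 ← R5 / (-629/46).
R1 ← R1 + 63/92·R5.
R2 ← R2 − 71/92·R5.
R3 ← R3 − 7/46·R5.
R4 ← R4 + 91/92·R5.
R6 reduces to 0 = 0, so the extra equation is consistent.
Reading off the reduced rows gives u = 2, v = 5, w = -4, s = -6, t = -3.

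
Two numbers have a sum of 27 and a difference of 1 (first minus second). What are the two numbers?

Let x = first number, y = second number.
  x + y = 27
  x - y = 1
From equation 1: x = 27 − y.
Substitute into equation 2 and solve: y = 13.
Then x = 14.

first number: 14, second number: 13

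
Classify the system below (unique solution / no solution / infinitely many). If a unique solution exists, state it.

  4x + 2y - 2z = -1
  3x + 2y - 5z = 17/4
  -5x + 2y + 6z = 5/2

x = -3/2, y = 5/4, z = -5/4

Row-reduce the augmented matrix:
R1 ← R1 / (4).
R2 ← R2 − 3·R1.
R3 ← R3 + 5·R1.
R2 ← R2 / (1/2).
R1 ← R1 − 1/2·R2.
R3 ← R3 − 9/2·R2.
R3 ← R3 / (35).
R1 ← R1 − 3·R3.
R2 ← R2 + 7·R3.
Reading off the reduced rows gives x = -3/2, y = 5/4, z = -5/4.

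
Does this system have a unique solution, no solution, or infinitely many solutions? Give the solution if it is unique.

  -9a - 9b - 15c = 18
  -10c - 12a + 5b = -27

Row-reduce:
R1 ← R1 / (-9).
R2 ← R2 + 12·R1.
R2 ← R2 / (17).
R1 ← R1 − 1·R2.
Rank is 2 with 3 unknowns, leaving c free.

infinitely many solutions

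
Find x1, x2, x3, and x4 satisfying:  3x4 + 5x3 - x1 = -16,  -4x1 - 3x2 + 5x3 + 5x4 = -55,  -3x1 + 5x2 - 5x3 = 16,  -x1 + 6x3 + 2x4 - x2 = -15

Row-reduce the augmented matrix:
R1 ← R1 / (-1).
R2 ← R2 + 4·R1.
R3 ← R3 + 3·R1.
R4 ← R4 + 1·R1.
R2 ← R2 / (-3).
R3 ← R3 − 5·R2.
R4 ← R4 + 1·R2.
R3 ← R3 / (-45).
R1 ← R1 + 5·R3.
R2 ← R2 − 5·R3.
R4 ← R4 − 6·R3.
R4 ← R4 / (-64/45).
R1 ← R1 + 19/27·R4.
R2 ← R2 − 1/27·R4.
R3 ← R3 − 62/135·R4.
Reading off the reduced rows gives x1 = 3, x2 = 6, x3 = 1, x4 = -6.

x1 = 3, x2 = 6, x3 = 1, x4 = -6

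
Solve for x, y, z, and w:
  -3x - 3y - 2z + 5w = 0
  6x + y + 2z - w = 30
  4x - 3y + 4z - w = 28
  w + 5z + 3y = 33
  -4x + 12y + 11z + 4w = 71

Row-reduce the augmented matrix:
R1 ← R1 / (-3).
R2 ← R2 − 6·R1.
R3 ← R3 − 4·R1.
R5 ← R5 + 4·R1.
R2 ← R2 / (-5).
R1 ← R1 − 1·R2.
R3 ← R3 + 7·R2.
R4 ← R4 − 3·R2.
R5 ← R5 − 16·R2.
R3 ← R3 / (62/15).
R1 ← R1 − 4/15·R3.
R2 ← R2 − 2/5·R3.
R4 ← R4 − 19/5·R3.
R5 ← R5 − 109/15·R3.
R4 ← R4 / (396/31).
R1 ← R1 − 18/31·R4.
R2 ← R2 + 35/31·R4.
R3 ← R3 + 52/31·R4.
R5 ← R5 − 1188/31·R4.
R5 reduces to 0 = 0, so the extra equation is consistent.
Reading off the reduced rows gives x = 4, y = 1, z = 5, w = 5.

x = 4, y = 1, z = 5, w = 5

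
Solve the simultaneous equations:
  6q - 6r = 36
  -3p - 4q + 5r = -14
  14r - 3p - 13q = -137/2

Row-reduce:
Swap R1 and R2.
R1 ← R1 / (-3).
R3 ← R3 + 3·R1.
R2 ← R2 / (6).
R1 ← R1 − 4/3·R2.
R3 ← R3 + 9·R2.
Row 3 reduces to 0 = -1/2, a contradiction. The system is inconsistent.

no solution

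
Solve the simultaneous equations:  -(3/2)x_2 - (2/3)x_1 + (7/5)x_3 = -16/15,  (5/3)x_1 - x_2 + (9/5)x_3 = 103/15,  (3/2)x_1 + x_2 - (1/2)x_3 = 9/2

infinitely many solutions

Row-reduce:
R1 ← R1 / (-2/3).
R2 ← R2 − 5/3·R1.
R3 ← R3 − 3/2·R1.
R2 ← R2 / (-19/4).
R1 ← R1 − 9/4·R2.
R3 ← R3 + 19/8·R2.
Rank is 2 with 3 unknowns, leaving x_3 free.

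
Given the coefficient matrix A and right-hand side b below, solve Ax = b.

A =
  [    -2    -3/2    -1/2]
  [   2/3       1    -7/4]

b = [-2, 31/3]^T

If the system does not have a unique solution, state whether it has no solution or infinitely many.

infinitely many solutions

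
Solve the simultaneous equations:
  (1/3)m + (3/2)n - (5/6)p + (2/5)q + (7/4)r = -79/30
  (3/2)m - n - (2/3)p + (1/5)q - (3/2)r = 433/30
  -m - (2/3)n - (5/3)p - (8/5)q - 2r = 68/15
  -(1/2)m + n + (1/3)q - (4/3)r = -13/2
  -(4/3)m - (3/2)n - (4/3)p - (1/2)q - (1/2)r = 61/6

m = 3, n = -6, p = -5, q = 3, r = 0

Row-reduce the augmented matrix:
R1 ← R1 / (1/3).
R2 ← R2 − 3/2·R1.
R3 ← R3 + 1·R1.
R4 ← R4 + 1/2·R1.
R5 ← R5 + 4/3·R1.
R2 ← R2 / (-31/4).
R1 ← R1 − 9/2·R2.
R3 ← R3 − 23/6·R2.
R4 ← R4 − 13/4·R2.
R5 ← R5 − 9/2·R2.
R3 ← R3 / (-737/279).
R1 ← R1 + 22/31·R3.
R2 ← R2 + 37/93·R3.
R4 ← R4 − 4/93·R3.
R5 ← R5 + 535/186·R3.
R4 ← R4 / (2686/11055).
R1 ← R1 − 198/335·R4.
R2 ← R2 − 1422/3685·R4.
R3 ← R3 − 1662/3685·R4.
R5 ← R5 − 10821/7370·R4.
R5 ← R5 / (200435/10744).
R1 ← R1 − 17877/2686·R5.
R2 ← R2 − 96/17·R5.
R3 ← R3 − 14685/2686·R5.
R4 ← R4 + 58865/5372·R5.
Reading off the reduced rows gives m = 3, n = -6, p = -5, q = 3, r = 0.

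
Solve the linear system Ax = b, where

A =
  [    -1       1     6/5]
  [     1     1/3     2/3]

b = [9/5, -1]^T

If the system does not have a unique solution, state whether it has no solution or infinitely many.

infinitely many solutions

Row-reduce:
R1 ← R1 / (-1).
R2 ← R2 − 1·R1.
R2 ← R2 / (4/3).
R1 ← R1 + 1·R2.
Rank is 2 with 3 unknowns, leaving x_3 free.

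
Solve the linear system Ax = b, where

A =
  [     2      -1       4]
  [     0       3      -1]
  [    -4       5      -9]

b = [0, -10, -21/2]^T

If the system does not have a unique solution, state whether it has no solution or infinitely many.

Row-reduce:
R1 ← R1 / (2).
R3 ← R3 + 4·R1.
R2 ← R2 / (3).
R1 ← R1 + 1/2·R2.
R3 ← R3 − 3·R2.
Row 3 reduces to 0 = -1/2, a contradiction. The system is inconsistent.

no solution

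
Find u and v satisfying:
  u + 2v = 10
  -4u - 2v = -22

u = 4, v = 3

Row-reduce the augmented matrix:
R2 ← R2 + 4·R1.
R2 ← R2 / (6).
R1 ← R1 − 2·R2.
Reading off the reduced rows gives u = 4, v = 3.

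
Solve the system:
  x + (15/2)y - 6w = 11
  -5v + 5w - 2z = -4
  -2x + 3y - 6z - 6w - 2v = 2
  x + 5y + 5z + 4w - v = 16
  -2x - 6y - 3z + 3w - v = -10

infinitely many solutions

Row-reduce:
R3 ← R3 + 2·R1.
R4 ← R4 − 1·R1.
R5 ← R5 + 2·R1.
Swap R2 and R3.
R2 ← R2 / (18).
R1 ← R1 − 15/2·R2.
R4 ← R4 + 5/2·R2.
R5 ← R5 − 9·R2.
R3 ← R3 / (-2).
R1 ← R1 − 5/2·R3.
R2 ← R2 + 1/3·R3.
R4 ← R4 − 25/6·R3.
R4 ← R4 / (215/12).
R1 ← R1 − 31/4·R4.
R2 ← R2 + 11/6·R4.
R3 ← R3 + 5/2·R4.
Rank is 4 with 5 unknowns, leaving v free.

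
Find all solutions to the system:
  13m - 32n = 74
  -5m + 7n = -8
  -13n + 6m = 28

Row-reduce:
R1 ← R1 / (13).
R2 ← R2 + 5·R1.
R3 ← R3 − 6·R1.
R2 ← R2 / (-69/13).
R1 ← R1 + 32/13·R2.
R3 ← R3 − 23/13·R2.
Row 3 reduces to 0 = 2/3, a contradiction. The system is inconsistent.

no solution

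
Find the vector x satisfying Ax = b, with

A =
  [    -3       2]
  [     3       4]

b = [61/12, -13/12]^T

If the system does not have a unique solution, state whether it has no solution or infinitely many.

x_1 = -5/4, x_2 = 2/3

Row-reduce the augmented matrix:
R1 ← R1 / (-3).
R2 ← R2 − 3·R1.
R2 ← R2 / (6).
R1 ← R1 + 2/3·R2.
Reading off the reduced rows gives x_1 = -5/4, x_2 = 2/3.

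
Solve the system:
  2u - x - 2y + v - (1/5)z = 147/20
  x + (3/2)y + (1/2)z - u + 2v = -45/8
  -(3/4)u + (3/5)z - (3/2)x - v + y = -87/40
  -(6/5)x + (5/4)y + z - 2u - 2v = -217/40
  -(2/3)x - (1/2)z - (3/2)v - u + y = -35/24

Row-reduce the augmented matrix:
R1 ← R1 / (-1).
R2 ← R2 − 1·R1.
R3 ← R3 + 3/2·R1.
R4 ← R4 + 6/5·R1.
R5 ← R5 + 2/3·R1.
R2 ← R2 / (-1/2).
R1 ← R1 − 2·R2.
R3 ← R3 − 4·R2.
R4 ← R4 − 73/20·R2.
R5 ← R5 − 7/3·R2.
R3 ← R3 / (33/10).
R1 ← R1 − 7/5·R3.
R2 ← R2 + 3/5·R3.
R4 ← R4 − 343/100·R3.
R5 ← R5 − 31/30·R3.
R4 ← R4 / (-2003/1320).
R1 ← R1 − 13/66·R4.
R2 ← R2 + 27/22·R4.
R3 ← R3 − 85/66·R4.
R5 ← R5 − 397/396·R4.
R5 ← R5 / (32347/12018).
R1 ← R1 − 2815/2003·R5.
R2 ← R2 − 1720/2003·R5.
R3 ← R3 − 6850/2003·R5.
R4 ← R4 − 4814/2003·R5.
Reading off the reduced rows gives x = -1, y = -3/2, z = -7/4, u = 3/2, v = 0.

x = -1, y = -3/2, z = -7/4, u = 3/2, v = 0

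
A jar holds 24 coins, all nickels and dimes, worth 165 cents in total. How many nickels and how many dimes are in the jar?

nickels: 15, dimes: 9

Let n = nickels, d = dimes.
  n + d = 24
  5n + 10d = 165
From equation 1: n = 24 − d.
Substitute into equation 2 and solve: d = 9.
Then n = 15.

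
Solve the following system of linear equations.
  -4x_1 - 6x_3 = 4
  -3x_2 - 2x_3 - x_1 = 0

infinitely many solutions

Row-reduce:
R1 ← R1 / (-4).
R2 ← R2 + 1·R1.
R2 ← R2 / (-3).
Rank is 2 with 3 unknowns, leaving x_3 free.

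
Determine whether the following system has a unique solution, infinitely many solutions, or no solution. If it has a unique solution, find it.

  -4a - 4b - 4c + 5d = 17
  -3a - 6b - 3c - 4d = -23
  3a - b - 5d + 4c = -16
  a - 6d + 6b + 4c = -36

Row-reduce the augmented matrix:
R1 ← R1 / (-4).
R2 ← R2 + 3·R1.
R3 ← R3 − 3·R1.
R4 ← R4 − 1·R1.
R2 ← R2 / (-3).
R1 ← R1 − 1·R2.
R3 ← R3 + 4·R2.
R4 ← R4 − 5·R2.
R1 ← R1 − 1·R3.
R4 ← R4 − 3·R3.
R4 ← R4 / (-539/12).
R1 ← R1 + 155/12·R4.
R2 ← R2 − 31/12·R4.
R3 ← R3 − 109/12·R4.
Reading off the reduced rows gives a = 4, b = -1, c = -1, d = 5.

a = 4, b = -1, c = -1, d = 5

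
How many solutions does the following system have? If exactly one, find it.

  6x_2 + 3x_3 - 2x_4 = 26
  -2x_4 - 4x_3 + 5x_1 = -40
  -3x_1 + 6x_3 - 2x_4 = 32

infinitely many solutions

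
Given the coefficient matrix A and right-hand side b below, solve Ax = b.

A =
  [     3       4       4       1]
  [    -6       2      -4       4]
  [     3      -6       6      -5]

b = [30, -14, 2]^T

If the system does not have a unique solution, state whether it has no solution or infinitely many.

Row-reduce:
R1 ← R1 / (3).
R2 ← R2 + 6·R1.
R3 ← R3 − 3·R1.
R2 ← R2 / (10).
R1 ← R1 − 4/3·R2.
R3 ← R3 + 10·R2.
R3 ← R3 / (6).
R1 ← R1 − 4/5·R3.
R2 ← R2 − 2/5·R3.
Rank is 3 with 4 unknowns, leaving x_4 free.

infinitely many solutions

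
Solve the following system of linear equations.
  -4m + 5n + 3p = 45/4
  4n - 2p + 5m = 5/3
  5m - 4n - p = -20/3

Row-reduce the augmented matrix:
R1 ← R1 / (-4).
R2 ← R2 − 5·R1.
R3 ← R3 − 5·R1.
R2 ← R2 / (41/4).
R1 ← R1 + 5/4·R2.
R3 ← R3 − 9/4·R2.
R3 ← R3 / (97/41).
R1 ← R1 + 22/41·R3.
R2 ← R2 − 7/41·R3.
Reading off the reduced rows gives m = 0, n = 5/4, p = 5/3.

m = 0, n = 5/4, p = 5/3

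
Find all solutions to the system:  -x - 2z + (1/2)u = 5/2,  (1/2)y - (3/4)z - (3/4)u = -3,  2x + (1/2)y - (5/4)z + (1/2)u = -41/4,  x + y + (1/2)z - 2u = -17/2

Row-reduce:
R1 ← R1 / (-1).
R3 ← R3 − 2·R1.
R4 ← R4 − 1·R1.
R2 ← R2 / (1/2).
R3 ← R3 − 1/2·R2.
R4 ← R4 − 1·R2.
R3 ← R3 / (-9/2).
R1 ← R1 − 2·R3.
R2 ← R2 + 3/2·R3.
Rank is 3 with 4 unknowns, leaving u free.

infinitely many solutions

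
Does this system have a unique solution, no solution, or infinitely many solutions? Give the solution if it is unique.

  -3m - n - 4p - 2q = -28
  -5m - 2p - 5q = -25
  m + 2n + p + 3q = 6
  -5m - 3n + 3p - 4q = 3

Row-reduce the augmented matrix:
R1 ← R1 / (-3).
R2 ← R2 + 5·R1.
R3 ← R3 − 1·R1.
R4 ← R4 + 5·R1.
R2 ← R2 / (5/3).
R1 ← R1 − 1/3·R2.
R3 ← R3 − 5/3·R2.
R4 ← R4 + 4/3·R2.
R3 ← R3 / (-5).
R1 ← R1 − 2/5·R3.
R2 ← R2 − 14/5·R3.
R4 ← R4 − 67/5·R3.
R4 ← R4 / (218/25).
R1 ← R1 − 33/25·R4.
R2 ← R2 − 31/25·R4.
R3 ← R3 + 4/5·R4.
Reading off the reduced rows gives m = 3, n = -1, p = 5, q = 0.

m = 3, n = -1, p = 5, q = 0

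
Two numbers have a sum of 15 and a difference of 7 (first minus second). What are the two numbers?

first number: 11, second number: 4

Let x = first number, y = second number.
  x + y = 15
  x - y = 7
Row-reduce the augmented matrix:
R2 ← R2 − 1·R1.
R2 ← R2 / (-2).
R1 ← R1 − 1·R2.
Reading off the reduced rows gives x = 11, y = 4.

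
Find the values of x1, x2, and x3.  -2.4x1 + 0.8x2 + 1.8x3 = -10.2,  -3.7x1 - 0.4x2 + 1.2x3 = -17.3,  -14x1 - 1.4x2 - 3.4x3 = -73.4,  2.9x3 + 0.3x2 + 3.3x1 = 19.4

Row-reduce the augmented matrix:
R1 ← R1 / (-12/5).
R2 ← R2 + 37/10·R1.
R3 ← R3 + 14·R1.
R4 ← R4 − 33/10·R1.
R2 ← R2 / (-49/30).
R1 ← R1 + 1/3·R2.
R3 ← R3 + 91/15·R2.
R4 ← R4 − 7/5·R2.
R3 ← R3 / (-161/20).
R1 ← R1 + 3/7·R3.
R2 ← R2 − 27/28·R3.
R4 ← R4 − 161/40·R3.
R4 reduces to 0 = 0, so the extra equation is consistent.
Reading off the reduced rows gives x1 = 5, x2 = 0, x3 = 1.

x1 = 5, x2 = 0, x3 = 1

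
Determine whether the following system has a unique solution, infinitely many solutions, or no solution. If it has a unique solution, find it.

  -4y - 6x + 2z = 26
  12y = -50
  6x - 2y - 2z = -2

no solution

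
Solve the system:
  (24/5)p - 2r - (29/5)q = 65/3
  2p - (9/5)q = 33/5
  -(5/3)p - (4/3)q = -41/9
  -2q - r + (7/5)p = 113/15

Row-reduce the augmented matrix:
R1 ← R1 / (24/5).
R2 ← R2 − 2·R1.
R3 ← R3 + 5/3·R1.
R4 ← R4 − 7/5·R1.
R2 ← R2 / (37/60).
R1 ← R1 + 29/24·R2.
R3 ← R3 + 241/72·R2.
R4 ← R4 + 37/120·R2.
R3 ← R3 / (425/111).
R1 ← R1 − 45/37·R3.
R2 ← R2 − 50/37·R3.
R4 reduces to 0 = 0, so the extra equation is consistent.
Reading off the reduced rows gives p = 3, q = -1/3, r = -8/3.

p = 3, q = -1/3, r = -8/3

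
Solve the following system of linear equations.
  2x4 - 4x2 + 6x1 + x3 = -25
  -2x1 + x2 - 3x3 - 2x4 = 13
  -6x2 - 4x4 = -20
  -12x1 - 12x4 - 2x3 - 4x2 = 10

infinitely many solutions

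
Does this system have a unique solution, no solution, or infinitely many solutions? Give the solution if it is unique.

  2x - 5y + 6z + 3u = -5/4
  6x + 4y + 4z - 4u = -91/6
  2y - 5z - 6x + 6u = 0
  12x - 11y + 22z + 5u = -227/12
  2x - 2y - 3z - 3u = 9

x = -5/4, y = -9/4, z = -1, u = -4/3

Row-reduce the augmented matrix:
R1 ← R1 / (2).
R2 ← R2 − 6·R1.
R3 ← R3 + 6·R1.
R4 ← R4 − 12·R1.
R5 ← R5 − 2·R1.
R2 ← R2 / (19).
R1 ← R1 + 5/2·R2.
R3 ← R3 + 13·R2.
R4 ← R4 − 19·R2.
R5 ← R5 − 3·R2.
R3 ← R3 / (65/19).
R1 ← R1 − 22/19·R3.
R2 ← R2 + 14/19·R3.
R5 ← R5 + 129/19·R3.
Swap R4 and R5.
R4 ← R4 / (531/65).
R1 ← R1 + 148/65·R4.
R2 ← R2 − 41/65·R4.
R3 ← R3 − 116/65·R4.
R5 reduces to 0 = 0, so the extra equation is consistent.
Reading off the reduced rows gives x = -5/4, y = -9/4, z = -1, u = -4/3.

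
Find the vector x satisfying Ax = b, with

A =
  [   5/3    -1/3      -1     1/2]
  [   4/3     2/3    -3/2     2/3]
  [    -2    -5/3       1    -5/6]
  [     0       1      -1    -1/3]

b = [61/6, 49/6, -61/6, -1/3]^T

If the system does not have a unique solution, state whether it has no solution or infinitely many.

x_1 = 5, x_2 = -1, x_3 = -1, x_4 = 1

Row-reduce the augmented matrix:
R1 ← R1 / (5/3).
R2 ← R2 − 4/3·R1.
R3 ← R3 + 2·R1.
R2 ← R2 / (14/15).
R1 ← R1 + 1/5·R2.
R3 ← R3 + 31/15·R2.
R4 ← R4 − 1·R2.
R3 ← R3 / (-7/4).
R1 ← R1 + 3/4·R3.
R2 ← R2 + 3/4·R3.
R4 ← R4 + 1/4·R3.
R4 ← R4 / (-197/294).
R1 ← R1 − 10/49·R4.
R2 ← R2 − 13/98·R4.
R3 ← R3 + 10/49·R4.
Reading off the reduced rows gives x_1 = 5, x_2 = -1, x_3 = -1, x_4 = 1.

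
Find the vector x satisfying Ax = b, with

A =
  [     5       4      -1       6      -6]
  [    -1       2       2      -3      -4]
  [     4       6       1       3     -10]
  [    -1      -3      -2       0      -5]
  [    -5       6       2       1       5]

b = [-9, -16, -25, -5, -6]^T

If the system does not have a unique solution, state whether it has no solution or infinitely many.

infinitely many solutions

Row-reduce:
R1 ← R1 / (5).
R2 ← R2 + 1·R1.
R3 ← R3 − 4·R1.
R4 ← R4 + 1·R1.
R5 ← R5 + 5·R1.
R2 ← R2 / (14/5).
R1 ← R1 − 4/5·R2.
R3 ← R3 − 14/5·R2.
R4 ← R4 + 11/5·R2.
R5 ← R5 − 10·R2.
Swap R3 and R4.
R3 ← R3 / (-11/14).
R1 ← R1 + 5/7·R3.
R2 ← R2 − 9/14·R3.
R5 ← R5 + 38/7·R3.
Swap R4 and R5.
R4 ← R4 / (164/11).
R1 ← R1 − 21/11·R4.
R2 ← R2 + 9/11·R4.
R3 ← R3 − 3/11·R4.
Rank is 4 with 5 unknowns, leaving x_5 free.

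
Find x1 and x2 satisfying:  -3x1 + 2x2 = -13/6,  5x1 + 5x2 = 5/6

x1 = 1/2, x2 = -1/3

Row-reduce the augmented matrix:
R1 ← R1 / (-3).
R2 ← R2 − 5·R1.
R2 ← R2 / (25/3).
R1 ← R1 + 2/3·R2.
Reading off the reduced rows gives x1 = 1/2, x2 = -1/3.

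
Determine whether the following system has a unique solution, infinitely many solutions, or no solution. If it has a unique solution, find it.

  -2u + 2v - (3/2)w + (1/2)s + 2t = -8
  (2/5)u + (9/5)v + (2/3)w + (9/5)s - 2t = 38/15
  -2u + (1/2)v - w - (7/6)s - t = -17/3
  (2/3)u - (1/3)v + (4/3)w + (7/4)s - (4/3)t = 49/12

infinitely many solutions

Row-reduce:
R1 ← R1 / (-2).
R2 ← R2 − 2/5·R1.
R3 ← R3 + 2·R1.
R4 ← R4 − 2/3·R1.
R2 ← R2 / (11/5).
R1 ← R1 + 1·R2.
R3 ← R3 + 3/2·R2.
R4 ← R4 − 1/3·R2.
R3 ← R3 / (3/4).
R1 ← R1 − 11/12·R3.
R2 ← R2 − 1/6·R3.
R4 ← R4 − 7/9·R3.
R4 ← R4 / (7177/3564).
R1 ← R1 − 317/297·R4.
R2 ← R2 − 281/297·R4.
R3 ← R3 + 49/99·R4.
Rank is 4 with 5 unknowns, leaving t free.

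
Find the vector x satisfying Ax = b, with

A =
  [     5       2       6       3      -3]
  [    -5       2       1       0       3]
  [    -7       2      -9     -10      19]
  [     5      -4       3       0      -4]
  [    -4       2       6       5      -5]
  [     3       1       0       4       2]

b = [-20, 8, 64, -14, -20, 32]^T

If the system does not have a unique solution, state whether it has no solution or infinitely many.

Row-reduce the augmented matrix:
R1 ← R1 / (5).
R2 ← R2 + 5·R1.
R3 ← R3 + 7·R1.
R4 ← R4 − 5·R1.
R5 ← R5 + 4·R1.
R6 ← R6 − 3·R1.
R2 ← R2 / (4).
R1 ← R1 − 2/5·R2.
R3 ← R3 − 24/5·R2.
R4 ← R4 + 6·R2.
R5 ← R5 − 18/5·R2.
R6 ← R6 + 1/5·R2.
R3 ← R3 / (-9).
R1 ← R1 − 1/2·R3.
R2 ← R2 − 7/4·R3.
R4 ← R4 − 15/2·R3.
R5 ← R5 − 9/2·R3.
R6 ← R6 + 13/4·R3.
R4 ← R4 / (-19/3).
R1 ← R1 + 2/9·R4.
R2 ← R2 + 97/90·R4.
R3 ← R3 − 47/45·R4.
R6 ← R6 − 517/90·R4.
Swap R5 and R6.
R5 ← R5 / (4979/570).
R1 ← R1 + 10/57·R5.
R2 ← R2 − 541/570·R5.
R3 ← R3 − 64/285·R5.
R4 ← R4 + 34/19·R5.
R6 reduces to 0 = 0, so the extra equation is consistent.
Reading off the reduced rows gives x_1 = 0, x_2 = -4, x_3 = -2, x_4 = 6, x_5 = 6.

x_1 = 0, x_2 = -4, x_3 = -2, x_4 = 6, x_5 = 6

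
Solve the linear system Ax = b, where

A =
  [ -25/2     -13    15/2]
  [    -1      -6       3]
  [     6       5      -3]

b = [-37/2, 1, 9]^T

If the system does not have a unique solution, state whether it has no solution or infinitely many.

no solution

Row-reduce:
R1 ← R1 / (-25/2).
R2 ← R2 + 1·R1.
R3 ← R3 − 6·R1.
R2 ← R2 / (-124/25).
R1 ← R1 − 26/25·R2.
R3 ← R3 + 31/25·R2.
Row 3 reduces to 0 = -1/2, a contradiction. The system is inconsistent.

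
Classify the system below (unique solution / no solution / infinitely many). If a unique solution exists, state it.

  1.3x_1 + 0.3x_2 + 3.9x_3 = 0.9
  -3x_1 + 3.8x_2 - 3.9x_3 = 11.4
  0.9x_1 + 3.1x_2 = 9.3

Row-reduce the augmented matrix:
R1 ← R1 / (13/10).
R2 ← R2 + 3·R1.
R3 ← R3 − 9/10·R1.
R2 ← R2 / (292/65).
R1 ← R1 − 3/13·R2.
R3 ← R3 − 188/65·R2.
R3 ← R3 / (-2184/365).
R1 ← R1 − 1599/584·R3.
R2 ← R2 − 663/584·R3.
Reading off the reduced rows gives x_1 = 0, x_2 = 3, x_3 = 0.

x_1 = 0, x_2 = 3, x_3 = 0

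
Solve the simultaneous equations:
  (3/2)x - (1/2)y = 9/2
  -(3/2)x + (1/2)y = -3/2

no solution

Row-reduce:
R1 ← R1 / (3/2).
R2 ← R2 + 3/2·R1.
Row 2 reduces to 0 = 3, a contradiction. The system is inconsistent.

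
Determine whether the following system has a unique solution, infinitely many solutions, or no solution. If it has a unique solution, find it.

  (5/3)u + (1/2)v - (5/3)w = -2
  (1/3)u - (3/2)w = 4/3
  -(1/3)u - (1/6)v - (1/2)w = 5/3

Row-reduce the augmented matrix:
R1 ← R1 / (5/3).
R2 ← R2 − 1/3·R1.
R3 ← R3 + 1/3·R1.
R2 ← R2 / (-1/10).
R1 ← R1 − 3/10·R2.
R3 ← R3 + 1/15·R2.
R3 ← R3 / (-1/18).
R1 ← R1 + 9/2·R3.
R2 ← R2 − 35/3·R3.
Reading off the reduced rows gives u = -5, v = 6, w = -2.

u = -5, v = 6, w = -2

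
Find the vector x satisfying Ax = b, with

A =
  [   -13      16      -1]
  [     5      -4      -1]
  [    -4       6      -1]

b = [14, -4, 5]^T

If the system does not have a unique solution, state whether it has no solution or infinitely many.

infinitely many solutions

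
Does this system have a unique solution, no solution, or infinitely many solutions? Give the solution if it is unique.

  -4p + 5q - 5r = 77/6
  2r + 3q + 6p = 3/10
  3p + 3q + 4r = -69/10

Row-reduce the augmented matrix:
R1 ← R1 / (-4).
R2 ← R2 − 6·R1.
R3 ← R3 − 3·R1.
R2 ← R2 / (21/2).
R1 ← R1 + 5/4·R2.
R3 ← R3 − 27/4·R2.
R3 ← R3 / (53/14).
R1 ← R1 − 25/42·R3.
R2 ← R2 + 11/21·R3.
Reading off the reduced rows gives p = 2/3, q = 1/2, r = -13/5.

p = 2/3, q = 1/2, r = -13/5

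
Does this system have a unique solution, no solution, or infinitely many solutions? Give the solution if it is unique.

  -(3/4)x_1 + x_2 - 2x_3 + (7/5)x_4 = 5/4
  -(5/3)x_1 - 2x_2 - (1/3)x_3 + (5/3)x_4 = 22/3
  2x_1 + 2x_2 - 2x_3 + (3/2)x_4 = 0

infinitely many solutions

Row-reduce:
R1 ← R1 / (-3/4).
R2 ← R2 + 5/3·R1.
R3 ← R3 − 2·R1.
R2 ← R2 / (-38/9).
R1 ← R1 + 4/3·R2.
R3 ← R3 − 14/3·R2.
R3 ← R3 / (-53/19).
R1 ← R1 − 26/19·R3.
R2 ← R2 + 37/38·R3.
Rank is 3 with 4 unknowns, leaving x_4 free.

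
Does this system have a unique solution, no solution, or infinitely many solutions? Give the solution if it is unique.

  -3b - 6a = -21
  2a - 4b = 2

a = 3, b = 1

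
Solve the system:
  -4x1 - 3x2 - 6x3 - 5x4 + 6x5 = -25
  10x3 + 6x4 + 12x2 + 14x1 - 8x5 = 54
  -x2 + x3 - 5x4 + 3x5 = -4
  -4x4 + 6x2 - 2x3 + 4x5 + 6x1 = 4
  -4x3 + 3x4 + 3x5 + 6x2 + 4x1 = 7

infinitely many solutions

Row-reduce:
R1 ← R1 / (-4).
R2 ← R2 − 14·R1.
R4 ← R4 − 6·R1.
R5 ← R5 − 4·R1.
R2 ← R2 / (3/2).
R1 ← R1 − 3/4·R2.
R3 ← R3 + 1·R2.
R4 ← R4 − 3/2·R2.
R5 ← R5 − 3·R2.
R3 ← R3 / (-19/3).
R1 ← R1 − 7·R3.
R2 ← R2 + 22/3·R3.
R5 ← R5 − 12·R3.
Swap R4 and R5.
R4 ← R4 / (-3).
R1 ← R1 + 7·R4.
R2 ← R2 − 7·R4.
R3 ← R3 − 2·R4.
Rank is 4 with 5 unknowns, leaving x5 free.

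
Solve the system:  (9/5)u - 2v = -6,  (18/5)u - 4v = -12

Row-reduce:
R1 ← R1 / (9/5).
R2 ← R2 − 18/5·R1.
Rank is 1 with 2 unknowns, leaving v free.

infinitely many solutions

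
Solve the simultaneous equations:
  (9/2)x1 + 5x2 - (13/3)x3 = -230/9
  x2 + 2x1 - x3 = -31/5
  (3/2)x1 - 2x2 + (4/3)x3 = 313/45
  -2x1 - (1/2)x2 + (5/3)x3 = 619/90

x1 = -2/3, x2 = -11/5, x3 = 8/3

Row-reduce the augmented matrix:
R1 ← R1 / (9/2).
R2 ← R2 − 2·R1.
R3 ← R3 − 3/2·R1.
R4 ← R4 + 2·R1.
R2 ← R2 / (-11/9).
R1 ← R1 − 10/9·R2.
R3 ← R3 + 11/3·R2.
R4 ← R4 − 31/18·R2.
Swap R3 and R4.
R3 ← R3 / (23/22).
R1 ← R1 + 4/33·R3.
R2 ← R2 + 25/33·R3.
R4 reduces to 0 = 0, so the extra equation is consistent.
Reading off the reduced rows gives x1 = -2/3, x2 = -11/5, x3 = 8/3.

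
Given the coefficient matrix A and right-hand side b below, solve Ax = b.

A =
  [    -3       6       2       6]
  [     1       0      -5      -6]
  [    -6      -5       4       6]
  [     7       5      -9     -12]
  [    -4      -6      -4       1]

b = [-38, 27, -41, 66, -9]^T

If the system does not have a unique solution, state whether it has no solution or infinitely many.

Row-reduce:
R1 ← R1 / (-3).
R2 ← R2 − 1·R1.
R3 ← R3 + 6·R1.
R4 ← R4 − 7·R1.
R5 ← R5 + 4·R1.
R2 ← R2 / (2).
R1 ← R1 + 2·R2.
R3 ← R3 + 17·R2.
R4 ← R4 − 19·R2.
R5 ← R5 + 14·R2.
R3 ← R3 / (-221/6).
R1 ← R1 + 5·R3.
R2 ← R2 + 13/6·R3.
R4 ← R4 − 221/6·R3.
R5 ← R5 + 37·R3.
Swap R4 and R5.
R4 ← R4 / (1145/221).
R1 ← R1 + 126/221·R4.
R2 ← R2 − 6/17·R4.
R3 ← R3 − 240/221·R4.
Row 5 reduces to 0 = -2, a contradiction. The system is inconsistent.

no solution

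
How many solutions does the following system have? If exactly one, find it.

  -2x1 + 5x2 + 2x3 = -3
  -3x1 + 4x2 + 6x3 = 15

Row-reduce:
R1 ← R1 / (-2).
R2 ← R2 + 3·R1.
R2 ← R2 / (-7/2).
R1 ← R1 + 5/2·R2.
Rank is 2 with 3 unknowns, leaving x3 free.

infinitely many solutions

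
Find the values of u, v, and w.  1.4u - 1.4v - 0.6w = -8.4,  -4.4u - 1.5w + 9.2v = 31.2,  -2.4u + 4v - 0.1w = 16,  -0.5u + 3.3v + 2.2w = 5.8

u = -5, v = 1, w = 0

Row-reduce the augmented matrix:
R1 ← R1 / (7/5).
R2 ← R2 + 22/5·R1.
R3 ← R3 + 12/5·R1.
R4 ← R4 + 1/2·R1.
R2 ← R2 / (24/5).
R1 ← R1 + 1·R2.
R3 ← R3 − 8/5·R2.
R4 ← R4 − 14/5·R2.
Swap R3 and R4.
R3 ← R3 / (1109/280).
R1 ← R1 + 127/112·R3.
R2 ← R2 + 79/112·R3.
R4 reduces to 0 = 0, so the extra equation is consistent.
Reading off the reduced rows gives u = -5, v = 1, w = 0.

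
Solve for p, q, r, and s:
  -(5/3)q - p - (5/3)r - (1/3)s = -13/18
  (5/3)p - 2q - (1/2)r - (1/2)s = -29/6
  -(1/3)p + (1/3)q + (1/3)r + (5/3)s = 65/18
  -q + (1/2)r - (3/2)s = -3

Row-reduce the augmented matrix:
R1 ← R1 / (-1).
R2 ← R2 − 5/3·R1.
R3 ← R3 + 1/3·R1.
R2 ← R2 / (-43/9).
R1 ← R1 − 5/3·R2.
R3 ← R3 − 8/9·R2.
R4 ← R4 + 1·R2.
R3 ← R3 / (12/43).
R1 ← R1 − 45/86·R3.
R2 ← R2 − 59/86·R3.
R4 ← R4 − 51/43·R3.
R4 ← R4 / (-8).
R1 ← R1 + 3·R4.
R2 ← R2 + 11/3·R4.
R3 ← R3 − 17/3·R4.
Reading off the reduced rows gives p = -3/2, q = 2/3, r = 1/3, s = 5/3.

p = -3/2, q = 2/3, r = 1/3, s = 5/3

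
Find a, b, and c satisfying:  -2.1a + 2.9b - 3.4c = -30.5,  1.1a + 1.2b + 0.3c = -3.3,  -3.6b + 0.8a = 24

Row-reduce the augmented matrix:
R1 ← R1 / (-21/10).
R2 ← R2 − 11/10·R1.
R3 ← R3 − 4/5·R1.
R2 ← R2 / (571/210).
R1 ← R1 + 29/21·R2.
R3 ← R3 + 262/105·R2.
R3 ← R3 / (-7578/2855).
R1 ← R1 − 495/571·R3.
R2 ← R2 + 311/571·R3.
Reading off the reduced rows gives a = 3, b = -6, c = 2.

a = 3, b = -6, c = 2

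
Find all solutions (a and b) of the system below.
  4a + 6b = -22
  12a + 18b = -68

no solution

Row-reduce:
R1 ← R1 / (4).
R2 ← R2 − 12·R1.
Row 2 reduces to 0 = -2, a contradiction. The system is inconsistent.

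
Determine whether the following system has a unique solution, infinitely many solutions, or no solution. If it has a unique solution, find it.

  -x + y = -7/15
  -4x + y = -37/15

x = 2/3, y = 1/5

Row-reduce the augmented matrix:
R1 ← R1 / (-1).
R2 ← R2 + 4·R1.
R2 ← R2 / (-3).
R1 ← R1 + 1·R2.
Reading off the reduced rows gives x = 2/3, y = 1/5.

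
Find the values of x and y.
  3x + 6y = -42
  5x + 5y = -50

x = -6, y = -4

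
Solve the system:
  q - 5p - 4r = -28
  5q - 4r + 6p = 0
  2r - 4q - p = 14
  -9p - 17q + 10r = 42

p = 4, q = -4, r = 1

Row-reduce the augmented matrix:
R1 ← R1 / (-5).
R2 ← R2 − 6·R1.
R3 ← R3 + 1·R1.
R4 ← R4 + 9·R1.
R2 ← R2 / (31/5).
R1 ← R1 + 1/5·R2.
R3 ← R3 + 21/5·R2.
R4 ← R4 + 94/5·R2.
R3 ← R3 / (-98/31).
R1 ← R1 − 16/31·R3.
R2 ← R2 + 44/31·R3.
R4 ← R4 + 294/31·R3.
R4 reduces to 0 = 0, so the extra equation is consistent.
Reading off the reduced rows gives p = 4, q = -4, r = 1.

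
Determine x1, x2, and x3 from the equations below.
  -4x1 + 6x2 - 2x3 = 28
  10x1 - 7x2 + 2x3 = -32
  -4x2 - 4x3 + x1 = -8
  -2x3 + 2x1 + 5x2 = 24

x1 = 0, x2 = 4, x3 = -2

Row-reduce the augmented matrix:
R1 ← R1 / (-4).
R2 ← R2 − 10·R1.
R3 ← R3 − 1·R1.
R4 ← R4 − 2·R1.
R2 ← R2 / (8).
R1 ← R1 + 3/2·R2.
R3 ← R3 + 5/2·R2.
R4 ← R4 − 8·R2.
R3 ← R3 / (-87/16).
R1 ← R1 + 1/16·R3.
R2 ← R2 + 3/8·R3.
R4 reduces to 0 = 0, so the extra equation is consistent.
Reading off the reduced rows gives x1 = 0, x2 = 4, x3 = -2.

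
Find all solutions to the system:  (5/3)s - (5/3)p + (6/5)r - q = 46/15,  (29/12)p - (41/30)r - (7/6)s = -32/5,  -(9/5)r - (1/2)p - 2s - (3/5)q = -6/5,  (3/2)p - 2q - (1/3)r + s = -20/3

infinitely many solutions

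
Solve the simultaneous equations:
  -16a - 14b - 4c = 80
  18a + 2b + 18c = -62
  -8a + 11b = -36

a = -1, b = -4, c = -2

Row-reduce the augmented matrix:
R1 ← R1 / (-16).
R2 ← R2 − 18·R1.
R3 ← R3 + 8·R1.
R2 ← R2 / (-55/4).
R1 ← R1 − 7/8·R2.
R3 ← R3 − 18·R2.
R3 ← R3 / (1082/55).
R1 ← R1 − 61/55·R3.
R2 ← R2 + 54/55·R3.
Reading off the reduced rows gives a = -1, b = -4, c = -2.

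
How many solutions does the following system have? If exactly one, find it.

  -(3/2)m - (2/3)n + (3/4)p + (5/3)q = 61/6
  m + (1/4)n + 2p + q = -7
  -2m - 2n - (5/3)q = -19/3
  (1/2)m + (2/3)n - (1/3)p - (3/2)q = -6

m = -5, n = 4, p = -4, q = 5

Row-reduce the augmented matrix:
R1 ← R1 / (-3/2).
R2 ← R2 − 1·R1.
R3 ← R3 + 2·R1.
R4 ← R4 − 1/2·R1.
R2 ← R2 / (-7/36).
R1 ← R1 − 4/9·R2.
R3 ← R3 + 10/9·R2.
R4 ← R4 − 4/9·R2.
R3 ← R3 / (-107/7).
R1 ← R1 − 73/14·R3.
R2 ← R2 + 90/7·R3.
R4 ← R4 − 473/84·R3.
R4 ← R4 / (-7687/3852).
R1 ← R1 + 1109/642·R4.
R2 ← R2 − 274/107·R4.
R3 ← R3 − 335/321·R4.
Reading off the reduced rows gives m = -5, n = 4, p = -4, q = 5.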